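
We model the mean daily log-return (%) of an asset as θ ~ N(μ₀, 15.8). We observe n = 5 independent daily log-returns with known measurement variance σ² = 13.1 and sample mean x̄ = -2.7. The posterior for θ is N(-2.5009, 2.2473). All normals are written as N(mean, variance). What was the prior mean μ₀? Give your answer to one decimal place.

μ₀ = -1.3

With known observation variance, the Normal–Normal posterior has precision τ_n = τ₀ + n/σ² and mean μ_n = (τ₀μ₀ + (n/σ²)x̄)/τ_n.
Here τ₀ = 1/15.8 = 0.063291 and τ_data = 5/13.1 = 0.381679, so τ_n = 0.444970.
Rearranging for μ₀: μ₀ = (μ_n·τ_n − τ_data·x̄)/τ₀ = (-2.5009·0.444970 − 0.381679·-2.7) / 0.063291 = -0.082292/0.063291 ≈ -1.3.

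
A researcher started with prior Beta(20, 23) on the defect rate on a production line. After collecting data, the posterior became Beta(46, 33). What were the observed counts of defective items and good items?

Beta is conjugate to the binomial likelihood: posterior = Beta(α+s, β+f).
So s = 46 − 20 = 26 and f = 33 − 23 = 10.

26 defective items and 10 good items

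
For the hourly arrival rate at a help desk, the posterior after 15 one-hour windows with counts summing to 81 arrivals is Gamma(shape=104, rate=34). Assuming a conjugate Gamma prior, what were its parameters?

A Gamma(α, β) prior (rate parametrization) on a Poisson rate with n observations summing to S gives posterior Gamma(α+S, β+n).
So α = 104 − 81 = 23 and β = 34 − 15 = 19.

Gamma(shape=23, rate=19)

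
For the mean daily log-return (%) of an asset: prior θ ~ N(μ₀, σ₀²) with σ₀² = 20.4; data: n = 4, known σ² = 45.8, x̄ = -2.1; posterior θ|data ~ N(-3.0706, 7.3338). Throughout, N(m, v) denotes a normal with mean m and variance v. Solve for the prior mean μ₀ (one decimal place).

With known observation variance, the Normal–Normal posterior has precision τ_n = τ₀ + n/σ² and mean μ_n = (τ₀μ₀ + (n/σ²)x̄)/τ_n.
Here τ₀ = 1/20.4 = 0.049020 and τ_data = 4/45.8 = 0.087336, so τ_n = 0.136356.
Rearranging for μ₀: μ₀ = (μ_n·τ_n − τ_data·x̄)/τ₀ = (-3.0706·0.136356 − 0.087336·-2.1) / 0.049020 = -0.235289/0.049020 ≈ -4.8.

μ₀ = -4.8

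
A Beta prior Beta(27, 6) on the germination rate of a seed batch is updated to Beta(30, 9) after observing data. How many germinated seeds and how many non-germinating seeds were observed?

3 germinated seeds and 3 non-germinating seeds

Beta is conjugate to the binomial likelihood: posterior = Beta(α+s, β+f).
Match parameters: s=30−27=3, f=9−6=3.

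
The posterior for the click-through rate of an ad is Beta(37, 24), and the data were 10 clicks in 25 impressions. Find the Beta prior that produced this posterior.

Beta(27, 9)

Beta is conjugate to the binomial likelihood: posterior = Beta(a+s, b+f).
Subtract the data counts: 37−10=27, 24−15=9.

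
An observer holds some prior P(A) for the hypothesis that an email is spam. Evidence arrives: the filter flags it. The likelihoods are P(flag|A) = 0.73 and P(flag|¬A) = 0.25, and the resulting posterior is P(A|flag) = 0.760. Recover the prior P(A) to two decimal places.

In odds form, posterior odds = prior odds × likelihood ratio, so prior odds = posterior odds ÷ LR.
Posterior odds = 0.760/(1−0.760) = 3.1667. LR = 0.73/0.25 = 2.9200.
Prior odds = 3.1667/2.9200 = 1.0845, so P(A) = 1.0845/(1+1.0845) ≈ 0.52.

P(A) = 0.52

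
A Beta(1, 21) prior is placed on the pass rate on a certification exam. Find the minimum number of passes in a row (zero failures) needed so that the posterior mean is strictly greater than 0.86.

k = 129

After k passes and 0 failures the posterior is Beta(1+k, 21), with mean (1+k)/(1+21+k).
Set (1+k)/(22+k) > 0.86 and solve: k > (0.86·22 − 1)/(1 − 0.86) = 128.000.
The smallest integer exceeding 128.000 is 129.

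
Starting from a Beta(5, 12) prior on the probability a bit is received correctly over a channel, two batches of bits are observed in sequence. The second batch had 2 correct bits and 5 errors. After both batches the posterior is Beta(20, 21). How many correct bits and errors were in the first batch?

13 correct bits and 4 errors

Sequential conjugate updates are equivalent to a single update on the pooled data, so total successes = posterior α − prior α and total failures = posterior β − prior β.
Total across both batches: 20−5=15 correct bits, 21−12=9 errors.
Subtract the second batch: 15−2=13 correct bits and 9−5=4 errors.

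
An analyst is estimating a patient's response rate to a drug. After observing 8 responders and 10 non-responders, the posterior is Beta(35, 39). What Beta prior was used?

Beta(27, 29)

Beta is conjugate to the binomial likelihood: posterior = Beta(α+s, β+f).
So α = 35 − 8 = 27 and β = 39 − 10 = 29.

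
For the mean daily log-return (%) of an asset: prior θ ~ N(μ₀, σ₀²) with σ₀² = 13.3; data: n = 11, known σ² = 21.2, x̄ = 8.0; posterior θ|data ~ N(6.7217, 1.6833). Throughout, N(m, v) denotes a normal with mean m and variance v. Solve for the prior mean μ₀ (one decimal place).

μ₀ = -2.1

The posterior mean is a precision-weighted average: μ_n = (τ₀μ₀ + τ_data·x̄)/(τ₀+τ_data), with τ₀=1/σ₀² and τ_data=n/σ².
Here τ₀ = 1/13.3 = 0.075188 and τ_data = 11/21.2 = 0.518868, so τ_n = 0.594056.
Rearranging for μ₀: μ₀ = (μ_n·τ_n − τ_data·x̄)/τ₀ = (6.7217·0.594056 − 0.518868·8.0) / 0.075188 = -0.157878/0.075188 ≈ -2.1.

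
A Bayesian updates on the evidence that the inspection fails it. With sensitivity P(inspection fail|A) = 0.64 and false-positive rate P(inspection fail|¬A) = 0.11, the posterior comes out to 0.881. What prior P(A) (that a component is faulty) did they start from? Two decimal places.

Bayes' rule in odds form gives O(A|E) = O(A)·[P(E|A)/P(E|¬A)], hence O(A) = O(A|E)/LR.
Posterior odds = 0.881/(1−0.881) = 7.4034. LR = 0.64/0.11 = 5.8182.
Prior odds = 7.4034/5.8182 = 1.2725, so P(A) = 1.2725/(1+1.2725) ≈ 0.56.

P(A) = 0.56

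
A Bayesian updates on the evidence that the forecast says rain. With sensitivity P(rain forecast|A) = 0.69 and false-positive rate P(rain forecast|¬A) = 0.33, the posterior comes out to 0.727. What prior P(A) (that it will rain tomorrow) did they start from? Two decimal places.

Bayes' rule in odds form gives O(A|E) = O(A)·[P(E|A)/P(E|¬A)], hence O(A) = O(A|E)/LR.
Posterior odds = 0.727/(1−0.727) = 2.6630. LR = 0.69/0.33 = 2.0909.
Prior odds = 2.6630/2.0909 = 1.2736, so P(A) = 1.2736/(1+1.2736) ≈ 0.56.

P(A) = 0.56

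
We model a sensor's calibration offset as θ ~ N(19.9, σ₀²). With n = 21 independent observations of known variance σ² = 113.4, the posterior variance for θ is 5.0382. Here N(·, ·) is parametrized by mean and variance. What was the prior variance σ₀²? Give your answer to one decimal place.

σ₀² = 75.2

Posterior precision equals prior precision plus data precision: 1/σ_n² = 1/σ₀² + n/σ².
So 1/σ₀² = 1/5.0382 − 21/113.4 = 0.198484 − 0.185185 = 0.013299.
Hence σ₀² = 1/0.013299 ≈ 75.2.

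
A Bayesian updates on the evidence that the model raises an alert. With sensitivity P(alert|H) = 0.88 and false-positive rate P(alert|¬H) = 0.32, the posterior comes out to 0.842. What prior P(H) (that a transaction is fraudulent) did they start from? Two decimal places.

In odds form, posterior odds = prior odds × likelihood ratio, so prior odds = posterior odds ÷ LR.
Posterior odds = 0.842/(1−0.842) = 5.3291. LR = 0.88/0.32 = 2.7500.
Prior odds = 5.3291/2.7500 = 1.9379, so P(H) = 1.9379/(1+1.9379) ≈ 0.66.

P(H) = 0.66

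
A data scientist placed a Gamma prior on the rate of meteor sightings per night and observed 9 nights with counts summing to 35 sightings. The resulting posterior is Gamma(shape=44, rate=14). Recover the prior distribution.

A Gamma(α, β) prior (rate parametrization) on a Poisson rate with n observations summing to S gives posterior Gamma(α+S, β+n).
So α = 44 − 35 = 9 and β = 14 − 9 = 5.

Gamma(shape=9, rate=5)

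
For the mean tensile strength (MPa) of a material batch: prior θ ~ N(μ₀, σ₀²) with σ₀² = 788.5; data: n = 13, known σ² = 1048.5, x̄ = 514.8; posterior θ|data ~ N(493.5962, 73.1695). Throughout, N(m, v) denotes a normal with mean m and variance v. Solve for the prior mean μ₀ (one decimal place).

The posterior mean is a precision-weighted average: μ_n = (τ₀μ₀ + τ_data·x̄)/(τ₀+τ_data), with τ₀=1/σ₀² and τ_data=n/σ².
Here τ₀ = 1/788.5 = 0.001268 and τ_data = 13/1048.5 = 0.012399, so τ_n = 0.013667.
Rearranging for μ₀: μ₀ = (μ_n·τ_n − τ_data·x̄)/τ₀ = (493.5962·0.013667 − 0.012399·514.8) / 0.001268 = 0.362974/0.001268 ≈ 286.3.

μ₀ = 286.3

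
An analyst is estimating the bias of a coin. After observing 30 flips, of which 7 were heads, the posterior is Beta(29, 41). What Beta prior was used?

Beta(22, 18)

Beta is conjugate to the binomial likelihood: posterior = Beta(α+s, β+f).
Subtract the data counts: 29−7=22, 41−23=18.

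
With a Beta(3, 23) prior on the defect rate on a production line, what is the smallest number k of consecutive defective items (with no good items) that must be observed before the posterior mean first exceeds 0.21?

After k defective items and 0 good items the posterior is Beta(3+k, 23), with mean (3+k)/(3+23+k).
Set (3+k)/(26+k) > 0.21 and solve: k > (0.21·26 − 3)/(1 − 0.21) = 3.114.
The smallest integer exceeding 3.114 is 4.

k = 4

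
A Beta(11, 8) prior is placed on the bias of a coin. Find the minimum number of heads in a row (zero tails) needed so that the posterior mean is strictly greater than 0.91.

k = 70

After k heads and 0 tails the posterior is Beta(11+k, 8), with mean (11+k)/(11+8+k).
Set (11+k)/(19+k) > 0.91 and solve: k > (0.91·19 − 11)/(1 − 0.91) = 69.889.
The smallest integer exceeding 69.889 is 70.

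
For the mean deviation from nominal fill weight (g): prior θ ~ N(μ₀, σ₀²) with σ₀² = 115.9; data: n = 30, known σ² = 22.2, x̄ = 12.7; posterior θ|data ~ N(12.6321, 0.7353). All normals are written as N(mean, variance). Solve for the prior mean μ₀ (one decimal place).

The posterior mean is a precision-weighted average: μ_n = (τ₀μ₀ + τ_data·x̄)/(τ₀+τ_data), with τ₀=1/σ₀² and τ_data=n/σ².
Here τ₀ = 1/115.9 = 0.008628 and τ_data = 30/22.2 = 1.351351, so τ_n = 1.359979.
Rearranging for μ₀: μ₀ = (μ_n·τ_n − τ_data·x̄)/τ₀ = (12.6321·1.359979 − 1.351351·12.7) / 0.008628 = 0.017233/0.008628 ≈ 2.0.

μ₀ = 2.0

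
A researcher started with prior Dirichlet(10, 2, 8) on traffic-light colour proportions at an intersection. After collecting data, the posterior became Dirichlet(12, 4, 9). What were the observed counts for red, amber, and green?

counts (2, 2, 1)

For a Dirichlet(α) prior with multinomial counts c, the posterior is Dirichlet(α + c) componentwise.
Counts are posterior − prior componentwise: 12−10=2, 4−2=2, 9−8=1.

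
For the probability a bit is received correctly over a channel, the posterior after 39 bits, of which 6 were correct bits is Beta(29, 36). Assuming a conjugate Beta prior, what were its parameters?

A Beta(α, β) prior with s successes and f failures in binomial data gives a Beta(α+s, β+f) posterior.
Subtract the data counts: 29−6=23, 36−33=3.

Beta(23, 3)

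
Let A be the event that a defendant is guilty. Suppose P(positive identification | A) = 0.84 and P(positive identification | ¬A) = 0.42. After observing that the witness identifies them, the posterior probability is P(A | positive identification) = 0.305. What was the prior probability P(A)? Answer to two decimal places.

Bayes' rule in odds form gives O(A|E) = O(A)·[P(E|A)/P(E|¬A)], hence O(A) = O(A|E)/LR.
Posterior odds = 0.305/(1−0.305) = 0.4388. LR = 0.84/0.42 = 2.0000.
Prior odds = 0.4388/2.0000 = 0.2194, so P(A) = 0.2194/(1+0.2194) ≈ 0.18.

P(A) = 0.18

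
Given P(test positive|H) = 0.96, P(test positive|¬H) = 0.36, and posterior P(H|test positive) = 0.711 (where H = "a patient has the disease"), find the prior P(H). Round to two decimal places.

P(H) = 0.48

In odds form, posterior odds = prior odds × likelihood ratio, so prior odds = posterior odds ÷ LR.
Posterior odds = 0.711/(1−0.711) = 2.4602. LR = 0.96/0.36 = 2.6667.
Prior odds = 2.4602/2.6667 = 0.9226, so P(H) = 0.9226/(1+0.9226) ≈ 0.48.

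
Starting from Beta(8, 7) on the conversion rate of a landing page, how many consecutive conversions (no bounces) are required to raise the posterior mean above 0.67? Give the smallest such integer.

After k conversions and 0 bounces the posterior is Beta(8+k, 7), with mean (8+k)/(8+7+k).
Set (8+k)/(15+k) > 0.67 and solve: k > (0.67·15 − 8)/(1 − 0.67) = 6.212.
The smallest integer exceeding 6.212 is 7, and checking k=7: (15)/(22) = 0.6818 > 0.67.

k = 7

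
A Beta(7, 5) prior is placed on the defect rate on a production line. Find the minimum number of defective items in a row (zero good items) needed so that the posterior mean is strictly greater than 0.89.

k = 34

After k defective items and 0 good items the posterior is Beta(7+k, 5), with mean (7+k)/(7+5+k).
Set (7+k)/(12+k) > 0.89 and solve: k > (0.89·12 − 7)/(1 − 0.89) = 33.455.
The smallest integer exceeding 33.455 is 34, and checking k=34: (41)/(46) = 0.8913 > 0.89.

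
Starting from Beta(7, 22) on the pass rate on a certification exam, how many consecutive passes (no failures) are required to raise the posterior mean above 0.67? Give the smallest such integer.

k = 38

After k passes and 0 failures the posterior is Beta(7+k, 22), with mean (7+k)/(7+22+k).
Set (7+k)/(29+k) > 0.67 and solve: k > (0.67·29 − 7)/(1 − 0.67) = 37.667.
The smallest integer exceeding 37.667 is 38, and checking k=38: (45)/(67) = 0.6716 > 0.67.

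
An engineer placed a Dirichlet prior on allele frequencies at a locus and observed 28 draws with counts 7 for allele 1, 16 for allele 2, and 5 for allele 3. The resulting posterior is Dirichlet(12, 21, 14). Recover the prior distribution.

For a Dirichlet(α) prior with multinomial counts c, the posterior is Dirichlet(α + c) componentwise.
Subtract each count from the matching posterior parameter: 12−7=5, 21−16=5, 14−5=9.

Dirichlet(5, 5, 9)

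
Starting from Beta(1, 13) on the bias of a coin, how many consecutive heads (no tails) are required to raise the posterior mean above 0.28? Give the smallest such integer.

After k heads and 0 tails the posterior is Beta(1+k, 13), with mean (1+k)/(1+13+k).
Set (1+k)/(14+k) > 0.28 and solve: k > (0.28·14 − 1)/(1 − 0.28) = 4.056.
The smallest integer exceeding 4.056 is 5, and checking k=5: (6)/(19) = 0.3158 > 0.28.

k = 5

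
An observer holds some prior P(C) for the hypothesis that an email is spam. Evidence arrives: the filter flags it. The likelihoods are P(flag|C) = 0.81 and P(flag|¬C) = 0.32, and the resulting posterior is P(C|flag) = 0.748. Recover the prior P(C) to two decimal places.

Bayes' rule in odds form gives O(C|E) = O(C)·[P(E|C)/P(E|¬C)], hence O(C) = O(C|E)/LR.
Posterior odds = 0.748/(1−0.748) = 2.9683. LR = 0.81/0.32 = 2.5312.
Prior odds = 2.9683/2.5312 = 1.1727, so P(C) = 1.1727/(1+1.1727) ≈ 0.54.

P(C) = 0.54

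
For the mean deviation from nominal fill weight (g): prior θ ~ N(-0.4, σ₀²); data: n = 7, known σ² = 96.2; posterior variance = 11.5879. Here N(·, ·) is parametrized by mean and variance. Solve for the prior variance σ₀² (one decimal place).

σ₀² = 73.9

Posterior precision equals prior precision plus data precision: 1/σ_n² = 1/σ₀² + n/σ².
So 1/σ₀² = 1/11.5879 − 7/96.2 = 0.086297 − 0.072765 = 0.013532.
Hence σ₀² = 1/0.013532 ≈ 73.9.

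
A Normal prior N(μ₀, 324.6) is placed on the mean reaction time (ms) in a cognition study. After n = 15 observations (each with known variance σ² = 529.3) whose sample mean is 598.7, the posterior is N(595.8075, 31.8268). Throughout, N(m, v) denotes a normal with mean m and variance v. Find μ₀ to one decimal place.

μ₀ = 569.2

With known observation variance, the Normal–Normal posterior has precision τ_n = τ₀ + n/σ² and mean μ_n = (τ₀μ₀ + (n/σ²)x̄)/τ_n.
Here τ₀ = 1/324.6 = 0.003081 and τ_data = 15/529.3 = 0.028339, so τ_n = 0.031420.
Rearranging for μ₀: μ₀ = (μ_n·τ_n − τ_data·x̄)/τ₀ = (595.8075·0.031420 − 0.028339·598.7) / 0.003081 = 1.753712/0.003081 ≈ 569.2.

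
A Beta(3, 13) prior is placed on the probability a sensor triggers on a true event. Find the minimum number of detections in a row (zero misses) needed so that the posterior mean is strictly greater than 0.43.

k = 7

After k detections and 0 misses the posterior is Beta(3+k, 13), with mean (3+k)/(3+13+k).
Set (3+k)/(16+k) > 0.43 and solve: k > (0.43·16 − 3)/(1 − 0.43) = 6.807.
The smallest integer exceeding 6.807 is 7.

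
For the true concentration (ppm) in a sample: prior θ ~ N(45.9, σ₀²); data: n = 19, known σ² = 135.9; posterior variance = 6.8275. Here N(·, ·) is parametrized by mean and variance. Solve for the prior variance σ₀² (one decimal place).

σ₀² = 150.2

For the Normal–Normal model with known σ², precisions add: τ_n = τ₀ + n/σ².
So 1/σ₀² = 1/6.8275 − 19/135.9 = 0.146466 − 0.139809 = 0.006657.
Hence σ₀² = 1/0.006657 ≈ 150.2.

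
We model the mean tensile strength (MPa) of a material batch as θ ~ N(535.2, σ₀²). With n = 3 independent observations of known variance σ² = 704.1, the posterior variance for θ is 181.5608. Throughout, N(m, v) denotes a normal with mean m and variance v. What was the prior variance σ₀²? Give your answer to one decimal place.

σ₀² = 801.9

Posterior precision equals prior precision plus data precision: 1/σ_n² = 1/σ₀² + n/σ².
So 1/σ₀² = 1/181.5608 − 3/704.1 = 0.005508 − 0.004261 = 0.001247.
Hence σ₀² = 1/0.001247 ≈ 801.9.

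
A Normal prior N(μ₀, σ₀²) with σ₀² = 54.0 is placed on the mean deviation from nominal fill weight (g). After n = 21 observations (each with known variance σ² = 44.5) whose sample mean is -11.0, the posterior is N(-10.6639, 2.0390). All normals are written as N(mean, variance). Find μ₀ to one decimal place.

The posterior mean is a precision-weighted average: μ_n = (τ₀μ₀ + τ_data·x̄)/(τ₀+τ_data), with τ₀=1/σ₀² and τ_data=n/σ².
Here τ₀ = 1/54.0 = 0.018519 and τ_data = 21/44.5 = 0.471910, so τ_n = 0.490429.
Rearranging for μ₀: μ₀ = (μ_n·τ_n − τ_data·x̄)/τ₀ = (-10.6639·0.490429 − 0.471910·-11.0) / 0.018519 = -0.038876/0.018519 ≈ -2.1.

μ₀ = -2.1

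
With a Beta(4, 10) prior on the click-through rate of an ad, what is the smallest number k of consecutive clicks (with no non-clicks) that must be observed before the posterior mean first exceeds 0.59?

k = 11

After k clicks and 0 non-clicks the posterior is Beta(4+k, 10), with mean (4+k)/(4+10+k).
Set (4+k)/(14+k) > 0.59 and solve: k > (0.59·14 − 4)/(1 − 0.59) = 10.390.
The smallest integer exceeding 10.390 is 11.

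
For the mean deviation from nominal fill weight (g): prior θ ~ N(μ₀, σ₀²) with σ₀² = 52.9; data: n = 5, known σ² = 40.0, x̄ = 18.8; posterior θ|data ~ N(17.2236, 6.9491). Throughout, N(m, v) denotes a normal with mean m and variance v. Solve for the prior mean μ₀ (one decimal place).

With known observation variance, the Normal–Normal posterior has precision τ_n = τ₀ + n/σ² and mean μ_n = (τ₀μ₀ + (n/σ²)x̄)/τ_n.
Here τ₀ = 1/52.9 = 0.018904 and τ_data = 5/40.0 = 0.125000, so τ_n = 0.143904.
Rearranging for μ₀: μ₀ = (μ_n·τ_n − τ_data·x̄)/τ₀ = (17.2236·0.143904 − 0.125000·18.8) / 0.018904 = 0.128545/0.018904 ≈ 6.8.

μ₀ = 6.8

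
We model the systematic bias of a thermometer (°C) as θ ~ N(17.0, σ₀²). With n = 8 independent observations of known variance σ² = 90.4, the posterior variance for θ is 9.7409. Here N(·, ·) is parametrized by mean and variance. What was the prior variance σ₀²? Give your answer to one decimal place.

For the Normal–Normal model with known σ², precisions add: τ_n = τ₀ + n/σ².
So 1/σ₀² = 1/9.7409 − 8/90.4 = 0.102660 − 0.088496 = 0.014164.
Hence σ₀² = 1/0.014164 ≈ 70.6.

σ₀² = 70.6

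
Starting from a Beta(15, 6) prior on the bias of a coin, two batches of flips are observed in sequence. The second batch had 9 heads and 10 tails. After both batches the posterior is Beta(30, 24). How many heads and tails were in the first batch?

Because Beta–binomial updating is additive in the counts, the combined data contributed (α_post−α_prior, β_post−β_prior) successes and failures.
Total across both batches: 30−15=15 heads, 24−6=18 tails.
Subtract the second batch: 15−9=6 heads and 18−10=8 tails.

6 heads and 8 tails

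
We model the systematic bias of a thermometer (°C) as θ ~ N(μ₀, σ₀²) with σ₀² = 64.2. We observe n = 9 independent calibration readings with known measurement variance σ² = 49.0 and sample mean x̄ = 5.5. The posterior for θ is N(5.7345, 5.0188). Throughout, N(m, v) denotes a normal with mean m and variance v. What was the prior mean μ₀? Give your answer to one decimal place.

The posterior mean is a precision-weighted average: μ_n = (τ₀μ₀ + τ_data·x̄)/(τ₀+τ_data), with τ₀=1/σ₀² and τ_data=n/σ².
Here τ₀ = 1/64.2 = 0.015576 and τ_data = 9/49.0 = 0.183673, so τ_n = 0.199249.
Rearranging for μ₀: μ₀ = (μ_n·τ_n − τ_data·x̄)/τ₀ = (5.7345·0.199249 − 0.183673·5.5) / 0.015576 = 0.132392/0.015576 ≈ 8.5.

μ₀ = 8.5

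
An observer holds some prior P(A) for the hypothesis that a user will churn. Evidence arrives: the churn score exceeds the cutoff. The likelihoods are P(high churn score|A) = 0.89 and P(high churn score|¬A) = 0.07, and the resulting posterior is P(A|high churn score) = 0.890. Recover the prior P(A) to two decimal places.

Bayes' rule in odds form gives O(A|E) = O(A)·[P(E|A)/P(E|¬A)], hence O(A) = O(A|E)/LR.
Posterior odds = 0.890/(1−0.890) = 8.0909. LR = 0.89/0.07 = 12.7143.
Prior odds = 8.0909/12.7143 = 0.6364, so P(A) = 0.6364/(1+0.6364) ≈ 0.39.

P(A) = 0.39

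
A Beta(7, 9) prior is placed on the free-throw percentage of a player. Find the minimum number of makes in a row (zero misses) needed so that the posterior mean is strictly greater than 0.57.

k = 5

After k makes and 0 misses the posterior is Beta(7+k, 9), with mean (7+k)/(7+9+k).
Set (7+k)/(16+k) > 0.57 and solve: k > (0.57·16 − 7)/(1 − 0.57) = 4.930.
The smallest integer exceeding 4.930 is 5.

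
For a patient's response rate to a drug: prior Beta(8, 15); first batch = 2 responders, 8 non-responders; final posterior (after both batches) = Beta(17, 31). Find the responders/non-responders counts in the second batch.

Sequential conjugate updates are equivalent to a single update on the pooled data, so total successes = posterior α − prior α and total failures = posterior β − prior β.
Total across both batches: 17−8=9 responders, 31−15=16 non-responders.
Subtract the first batch: 9−2=7 responders and 16−8=8 non-responders.

7 responders and 8 non-responders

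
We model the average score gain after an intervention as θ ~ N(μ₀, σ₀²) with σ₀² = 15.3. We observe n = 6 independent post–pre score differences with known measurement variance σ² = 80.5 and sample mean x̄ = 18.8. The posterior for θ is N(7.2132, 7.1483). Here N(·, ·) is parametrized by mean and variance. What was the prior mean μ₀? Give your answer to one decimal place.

With known observation variance, the Normal–Normal posterior has precision τ_n = τ₀ + n/σ² and mean μ_n = (τ₀μ₀ + (n/σ²)x̄)/τ_n.
Here τ₀ = 1/15.3 = 0.065359 and τ_data = 6/80.5 = 0.074534, so τ_n = 0.139893.
Rearranging for μ₀: μ₀ = (μ_n·τ_n − τ_data·x̄)/τ₀ = (7.2132·0.139893 − 0.074534·18.8) / 0.065359 = -0.392163/0.065359 ≈ -6.0.

μ₀ = -6.0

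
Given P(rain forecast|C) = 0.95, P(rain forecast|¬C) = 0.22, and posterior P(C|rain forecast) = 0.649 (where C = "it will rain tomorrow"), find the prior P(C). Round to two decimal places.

In odds form, posterior odds = prior odds × likelihood ratio, so prior odds = posterior odds ÷ LR.
Posterior odds = 0.649/(1−0.649) = 1.8490. LR = 0.95/0.22 = 4.3182.
Prior odds = 1.8490/4.3182 = 0.4282, so P(C) = 0.4282/(1+0.4282) ≈ 0.30.

P(C) = 0.30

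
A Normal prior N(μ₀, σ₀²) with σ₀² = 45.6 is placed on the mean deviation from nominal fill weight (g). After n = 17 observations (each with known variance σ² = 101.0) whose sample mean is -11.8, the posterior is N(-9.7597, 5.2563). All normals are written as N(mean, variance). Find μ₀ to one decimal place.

μ₀ = 5.9

With known observation variance, the Normal–Normal posterior has precision τ_n = τ₀ + n/σ² and mean μ_n = (τ₀μ₀ + (n/σ²)x̄)/τ_n.
Here τ₀ = 1/45.6 = 0.021930 and τ_data = 17/101.0 = 0.168317, so τ_n = 0.190247.
Rearranging for μ₀: μ₀ = (μ_n·τ_n − τ_data·x̄)/τ₀ = (-9.7597·0.190247 − 0.168317·-11.8) / 0.021930 = 0.129387/0.021930 ≈ 5.9.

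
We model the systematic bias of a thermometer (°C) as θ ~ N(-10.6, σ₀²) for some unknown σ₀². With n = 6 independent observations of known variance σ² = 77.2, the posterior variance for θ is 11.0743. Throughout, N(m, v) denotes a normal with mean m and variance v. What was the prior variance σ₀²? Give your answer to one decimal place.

σ₀² = 79.5

Posterior precision equals prior precision plus data precision: 1/σ_n² = 1/σ₀² + n/σ².
So 1/σ₀² = 1/11.0743 − 6/77.2 = 0.090299 − 0.077720 = 0.012579.
Hence σ₀² = 1/0.012579 ≈ 79.5.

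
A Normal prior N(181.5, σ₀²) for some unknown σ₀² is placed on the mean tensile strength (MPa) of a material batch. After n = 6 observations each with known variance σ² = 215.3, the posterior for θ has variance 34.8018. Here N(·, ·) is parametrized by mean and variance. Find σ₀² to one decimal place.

σ₀² = 1154.7

For the Normal–Normal model with known σ², precisions add: τ_n = τ₀ + n/σ².
So 1/σ₀² = 1/34.8018 − 6/215.3 = 0.028734 − 0.027868 = 0.000866.
Hence σ₀² = 1/0.000866 ≈ 1154.7.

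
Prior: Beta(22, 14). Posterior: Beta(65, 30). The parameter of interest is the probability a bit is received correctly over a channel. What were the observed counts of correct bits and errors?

43 correct bits and 16 errors

A Beta(a, b) prior with s successes and f failures in binomial data gives a Beta(a+s, b+f) posterior.
So s = 65 − 22 = 43 and f = 30 − 14 = 16.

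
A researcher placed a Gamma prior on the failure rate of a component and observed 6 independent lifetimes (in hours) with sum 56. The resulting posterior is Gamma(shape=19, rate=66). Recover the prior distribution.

Gamma–exponential conjugacy: posterior shape = α + n, posterior rate = β + Σtᵢ.
So α = 19 − 6 = 13 and β = 66 − 56 = 10.

Gamma(shape=13, rate=10)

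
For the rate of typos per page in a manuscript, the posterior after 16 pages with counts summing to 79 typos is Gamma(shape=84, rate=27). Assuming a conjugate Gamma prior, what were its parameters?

Gamma(shape=5, rate=11)

A Gamma(α, β) prior (rate parametrization) on a Poisson rate with n observations summing to S gives posterior Gamma(α+S, β+n).
So α = 84 − 79 = 5 and β = 27 − 16 = 11.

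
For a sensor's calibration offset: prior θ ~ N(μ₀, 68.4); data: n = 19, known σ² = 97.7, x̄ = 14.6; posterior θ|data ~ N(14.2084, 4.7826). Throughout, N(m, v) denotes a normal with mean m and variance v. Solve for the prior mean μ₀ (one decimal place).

μ₀ = 9.0

The posterior mean is a precision-weighted average: μ_n = (τ₀μ₀ + τ_data·x̄)/(τ₀+τ_data), with τ₀=1/σ₀² and τ_data=n/σ².
Here τ₀ = 1/68.4 = 0.014620 and τ_data = 19/97.7 = 0.194473, so τ_n = 0.209093.
Rearranging for μ₀: μ₀ = (μ_n·τ_n − τ_data·x̄)/τ₀ = (14.2084·0.209093 − 0.194473·14.6) / 0.014620 = 0.131571/0.014620 ≈ 9.0.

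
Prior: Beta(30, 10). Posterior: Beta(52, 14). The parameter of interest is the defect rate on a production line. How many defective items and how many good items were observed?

22 defective items and 4 good items

Under Beta–binomial conjugacy the posterior parameters are (α+s, β+f).
Match parameters: s=52−30=22, f=14−10=4.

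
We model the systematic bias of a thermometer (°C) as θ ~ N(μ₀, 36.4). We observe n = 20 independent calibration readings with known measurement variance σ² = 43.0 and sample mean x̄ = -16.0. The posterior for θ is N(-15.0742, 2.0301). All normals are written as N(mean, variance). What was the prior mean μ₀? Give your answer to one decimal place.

With known observation variance, the Normal–Normal posterior has precision τ_n = τ₀ + n/σ² and mean μ_n = (τ₀μ₀ + (n/σ²)x̄)/τ_n.
Here τ₀ = 1/36.4 = 0.027473 and τ_data = 20/43.0 = 0.465116, so τ_n = 0.492589.
Rearranging for μ₀: μ₀ = (μ_n·τ_n − τ_data·x̄)/τ₀ = (-15.0742·0.492589 − 0.465116·-16.0) / 0.027473 = 0.016471/0.027473 ≈ 0.6.

μ₀ = 0.6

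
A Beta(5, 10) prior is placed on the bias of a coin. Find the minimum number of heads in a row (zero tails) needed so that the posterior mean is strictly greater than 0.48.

After k heads and 0 tails the posterior is Beta(5+k, 10), with mean (5+k)/(5+10+k).
Set (5+k)/(15+k) > 0.48 and solve: k > (0.48·15 − 5)/(1 − 0.48) = 4.231.
The smallest integer exceeding 4.231 is 5.

k = 5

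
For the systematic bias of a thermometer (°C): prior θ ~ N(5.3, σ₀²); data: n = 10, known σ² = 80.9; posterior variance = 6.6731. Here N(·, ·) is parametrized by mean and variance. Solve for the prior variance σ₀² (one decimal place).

Posterior precision equals prior precision plus data precision: 1/σ_n² = 1/σ₀² + n/σ².
So 1/σ₀² = 1/6.6731 − 10/80.9 = 0.149855 − 0.123609 = 0.026246.
Hence σ₀² = 1/0.026246 ≈ 38.1.

σ₀² = 38.1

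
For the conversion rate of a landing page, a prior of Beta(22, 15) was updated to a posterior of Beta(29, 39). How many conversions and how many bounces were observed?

Under Beta–binomial conjugacy the posterior parameters are (α+s, β+f).
Match parameters: s=29−22=7, f=39−15=24.

7 conversions and 24 bounces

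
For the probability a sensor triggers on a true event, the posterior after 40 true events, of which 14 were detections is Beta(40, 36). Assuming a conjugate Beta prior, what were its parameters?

Beta(26, 10)

Under Beta–binomial conjugacy the posterior parameters are (α+s, β+f).
So α = 40 − 14 = 26 and β = 36 − 26 = 10.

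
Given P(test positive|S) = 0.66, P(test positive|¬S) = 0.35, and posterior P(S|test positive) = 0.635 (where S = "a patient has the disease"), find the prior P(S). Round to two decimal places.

P(S) = 0.48

In odds form, posterior odds = prior odds × likelihood ratio, so prior odds = posterior odds ÷ LR.
Posterior odds = 0.635/(1−0.635) = 1.7397. LR = 0.66/0.35 = 1.8857.
Prior odds = 1.7397/1.8857 = 0.9226, so P(S) = 0.9226/(1+0.9226) ≈ 0.48.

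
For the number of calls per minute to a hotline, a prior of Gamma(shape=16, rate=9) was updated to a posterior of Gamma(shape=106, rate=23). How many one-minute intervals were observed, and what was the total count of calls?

Gamma–Poisson conjugacy: posterior shape = α + Σxᵢ, posterior rate = β + n.
Matching: Σxᵢ = 106 − 16 = 90 and n = 23 − 9 = 14.

n = 14 one-minute intervals with total 90 calls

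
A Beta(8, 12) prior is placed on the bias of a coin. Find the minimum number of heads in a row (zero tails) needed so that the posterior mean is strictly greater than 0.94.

k = 181

After k heads and 0 tails the posterior is Beta(8+k, 12), with mean (8+k)/(8+12+k).
Set (8+k)/(20+k) > 0.94 and solve: k > (0.94·20 − 8)/(1 − 0.94) = 180.000.
The smallest integer exceeding 180.000 is 181, and checking k=181: (189)/(201) = 0.9403 > 0.94.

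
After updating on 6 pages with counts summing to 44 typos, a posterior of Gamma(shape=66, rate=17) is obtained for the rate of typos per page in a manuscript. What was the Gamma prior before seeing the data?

A Gamma(α, β) prior (rate parametrization) on a Poisson rate with n observations summing to S gives posterior Gamma(α+S, β+n).
So α = 66 − 44 = 22 and β = 17 − 6 = 11.

Gamma(shape=22, rate=11)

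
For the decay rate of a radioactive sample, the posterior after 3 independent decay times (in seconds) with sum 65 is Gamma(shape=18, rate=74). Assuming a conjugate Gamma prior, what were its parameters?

Gamma(shape=15, rate=9)

For an exponential likelihood with a Gamma(α, β) prior on the rate, n observations with total T give posterior Gamma(α+n, β+T).
So α = 18 − 3 = 15 and β = 74 − 65 = 9.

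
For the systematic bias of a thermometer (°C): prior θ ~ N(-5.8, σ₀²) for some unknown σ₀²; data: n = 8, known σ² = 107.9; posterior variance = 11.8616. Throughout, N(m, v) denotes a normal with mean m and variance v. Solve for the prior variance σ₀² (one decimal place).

For the Normal–Normal model with known σ², precisions add: τ_n = τ₀ + n/σ².
So 1/σ₀² = 1/11.8616 − 8/107.9 = 0.084306 − 0.074143 = 0.010163.
Hence σ₀² = 1/0.010163 ≈ 98.4.

σ₀² = 98.4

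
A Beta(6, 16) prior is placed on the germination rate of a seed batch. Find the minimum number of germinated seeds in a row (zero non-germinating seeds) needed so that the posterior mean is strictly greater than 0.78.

k = 51

After k germinated seeds and 0 non-germinating seeds the posterior is Beta(6+k, 16), with mean (6+k)/(6+16+k).
Set (6+k)/(22+k) > 0.78 and solve: k > (0.78·22 − 6)/(1 − 0.78) = 50.727.
The smallest integer exceeding 50.727 is 51, and checking k=51: (57)/(73) = 0.7808 > 0.78.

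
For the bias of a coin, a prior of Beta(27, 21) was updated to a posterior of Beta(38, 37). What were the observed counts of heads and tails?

A Beta(a, b) prior with s successes and f failures in binomial data gives a Beta(a+s, b+f) posterior.
So s = 38 − 27 = 11 and f = 37 − 21 = 16.

11 heads and 16 tails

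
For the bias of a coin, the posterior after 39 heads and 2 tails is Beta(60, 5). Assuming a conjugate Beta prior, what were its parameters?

A Beta(a, b) prior with s successes and f failures in binomial data gives a Beta(a+s, b+f) posterior.
Subtract the data counts: 60−39=21, 5−2=3.

Beta(21, 3)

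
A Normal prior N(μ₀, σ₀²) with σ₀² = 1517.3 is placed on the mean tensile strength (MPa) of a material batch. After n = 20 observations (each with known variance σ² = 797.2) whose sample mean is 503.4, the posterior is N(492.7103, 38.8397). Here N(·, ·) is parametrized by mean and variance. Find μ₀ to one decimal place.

μ₀ = 85.8

With known observation variance, the Normal–Normal posterior has precision τ_n = τ₀ + n/σ² and mean μ_n = (τ₀μ₀ + (n/σ²)x̄)/τ_n.
Here τ₀ = 1/1517.3 = 0.000659 and τ_data = 20/797.2 = 0.025088, so τ_n = 0.025747.
Rearranging for μ₀: μ₀ = (μ_n·τ_n − τ_data·x̄)/τ₀ = (492.7103·0.025747 − 0.025088·503.4) / 0.000659 = 0.056513/0.000659 ≈ 85.8.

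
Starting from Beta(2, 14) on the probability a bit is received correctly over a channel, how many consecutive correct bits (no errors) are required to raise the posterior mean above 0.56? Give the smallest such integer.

k = 16

After k correct bits and 0 errors the posterior is Beta(2+k, 14), with mean (2+k)/(2+14+k).
Set (2+k)/(16+k) > 0.56 and solve: k > (0.56·16 − 2)/(1 − 0.56) = 15.818.
The smallest integer exceeding 15.818 is 16, and checking k=16: (18)/(32) = 0.5625 > 0.56.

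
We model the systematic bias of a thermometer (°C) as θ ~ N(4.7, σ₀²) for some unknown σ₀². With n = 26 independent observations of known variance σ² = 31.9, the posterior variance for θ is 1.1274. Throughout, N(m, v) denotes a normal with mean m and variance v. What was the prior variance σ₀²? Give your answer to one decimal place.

σ₀² = 13.9

Posterior precision equals prior precision plus data precision: 1/σ_n² = 1/σ₀² + n/σ².
So 1/σ₀² = 1/1.1274 − 26/31.9 = 0.886997 − 0.815047 = 0.071950.
Hence σ₀² = 1/0.071950 ≈ 13.9.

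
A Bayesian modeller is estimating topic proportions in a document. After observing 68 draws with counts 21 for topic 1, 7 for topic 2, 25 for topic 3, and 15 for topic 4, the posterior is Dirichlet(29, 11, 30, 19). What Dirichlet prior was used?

For a Dirichlet(α) prior with multinomial counts c, the posterior is Dirichlet(α + c) componentwise.
Subtract each count from the matching posterior parameter: 29−21=8, 11−7=4, 30−25=5, 19−15=4.

Dirichlet(8, 4, 5, 4)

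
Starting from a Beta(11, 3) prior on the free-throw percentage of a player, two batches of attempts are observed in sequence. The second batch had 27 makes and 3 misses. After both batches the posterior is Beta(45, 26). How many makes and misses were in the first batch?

7 makes and 20 misses

Because Beta–binomial updating is additive in the counts, the combined data contributed (α_post−α_prior, β_post−β_prior) successes and failures.
Total across both batches: 45−11=34 makes, 26−3=23 misses.
Subtract the second batch: 34−27=7 makes and 23−3=20 misses.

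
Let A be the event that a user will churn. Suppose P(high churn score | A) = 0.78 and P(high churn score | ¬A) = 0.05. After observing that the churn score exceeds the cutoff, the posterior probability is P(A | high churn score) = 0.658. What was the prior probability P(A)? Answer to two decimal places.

P(A) = 0.11

In odds form, posterior odds = prior odds × likelihood ratio, so prior odds = posterior odds ÷ LR.
Posterior odds = 0.658/(1−0.658) = 1.9240. LR = 0.78/0.05 = 15.6000.
Prior odds = 1.9240/15.6000 = 0.1233, so P(A) = 0.1233/(1+0.1233) ≈ 0.11.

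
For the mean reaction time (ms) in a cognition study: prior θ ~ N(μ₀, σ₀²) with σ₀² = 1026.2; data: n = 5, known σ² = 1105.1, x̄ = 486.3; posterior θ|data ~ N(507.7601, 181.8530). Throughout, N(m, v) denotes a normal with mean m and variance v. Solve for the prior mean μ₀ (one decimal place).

μ₀ = 607.4

The posterior mean is a precision-weighted average: μ_n = (τ₀μ₀ + τ_data·x̄)/(τ₀+τ_data), with τ₀=1/σ₀² and τ_data=n/σ².
Here τ₀ = 1/1026.2 = 0.000974 and τ_data = 5/1105.1 = 0.004524, so τ_n = 0.005498.
Rearranging for μ₀: μ₀ = (μ_n·τ_n − τ_data·x̄)/τ₀ = (507.7601·0.005498 − 0.004524·486.3) / 0.000974 = 0.591644/0.000974 ≈ 607.4.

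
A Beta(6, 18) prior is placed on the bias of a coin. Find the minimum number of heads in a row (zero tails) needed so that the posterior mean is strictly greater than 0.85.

k = 97

After k heads and 0 tails the posterior is Beta(6+k, 18), with mean (6+k)/(6+18+k).
Set (6+k)/(24+k) > 0.85 and solve: k > (0.85·24 − 6)/(1 − 0.85) = 96.000.
The smallest integer exceeding 96.000 is 97.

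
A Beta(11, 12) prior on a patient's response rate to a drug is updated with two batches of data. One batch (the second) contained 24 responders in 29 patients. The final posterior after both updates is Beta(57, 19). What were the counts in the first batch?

22 responders and 2 non-responders

Because Beta–binomial updating is additive in the counts, the combined data contributed (α_post−α_prior, β_post−β_prior) successes and failures.
Total across both batches: 57−11=46 responders, 19−12=7 non-responders.
Subtract the second batch: 46−24=22 responders and 7−5=2 non-responders.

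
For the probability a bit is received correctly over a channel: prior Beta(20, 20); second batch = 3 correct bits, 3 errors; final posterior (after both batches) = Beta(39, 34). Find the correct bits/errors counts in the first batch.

16 correct bits and 11 errors

Because Beta–binomial updating is additive in the counts, the combined data contributed (α_post−α_prior, β_post−β_prior) successes and failures.
Total across both batches: 39−20=19 correct bits, 34−20=14 errors.
Subtract the second batch: 19−3=16 correct bits and 14−3=11 errors.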